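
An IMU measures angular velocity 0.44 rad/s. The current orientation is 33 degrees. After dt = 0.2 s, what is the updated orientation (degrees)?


delta_theta = w * dt = 0.44 * 0.2 = 0.088 rad
= 5.042 deg
theta_new = 33 + 5.042 = 38.042 deg


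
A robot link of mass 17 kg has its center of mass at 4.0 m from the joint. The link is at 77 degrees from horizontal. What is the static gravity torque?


tau = m*g*L*cos(angle)
= 17 * 9.81 * 4.0 * cos(77 deg)
= 17 * 9.81 * 4.0 * 0.225
= 150.0603 Nm


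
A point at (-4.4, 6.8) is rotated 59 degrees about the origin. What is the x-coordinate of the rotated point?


x' = x*cos(theta) - y*sin(theta)
cos(59 deg) = 0.515, sin(59 deg) = 0.8572
x' = -4.4 * 0.515 - 6.8 * 0.8572
= -2.2662 - 5.8287
= -8.0949


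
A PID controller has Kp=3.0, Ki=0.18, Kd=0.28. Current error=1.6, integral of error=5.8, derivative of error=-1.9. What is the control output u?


u = Kp*e + Ki*int(e) + Kd*de/dt
= 3.0*1.6 + 0.18*5.8 + 0.28*(-1.9)
= 4.8 + 1.044 + -0.532
= 5.312


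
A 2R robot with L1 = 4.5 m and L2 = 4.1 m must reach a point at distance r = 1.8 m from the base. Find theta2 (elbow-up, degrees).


cos(theta2) = (r^2 - L1^2 - L2^2) / (2*L1*L2)
cos(theta2) = (3.24 - 20.25 - 16.81) / 36.9
cos(theta2) = -0.916531
theta2 = 156.4241 degrees


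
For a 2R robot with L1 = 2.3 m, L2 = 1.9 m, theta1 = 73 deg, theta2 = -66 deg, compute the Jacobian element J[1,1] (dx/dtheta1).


J[1,1] = -L1*sin(t1) - L2*sin(t1+t2)
= -2.3*sin(73) - 1.9*sin(7)
= -2.4311


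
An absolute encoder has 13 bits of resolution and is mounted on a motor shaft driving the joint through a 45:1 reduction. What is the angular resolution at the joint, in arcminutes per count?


counts = 2^13 = 8192
effective counts at joint = 8192 * 45 = 368640
resolution = 360*60 / 368640
= 0.0586 arcmin/count


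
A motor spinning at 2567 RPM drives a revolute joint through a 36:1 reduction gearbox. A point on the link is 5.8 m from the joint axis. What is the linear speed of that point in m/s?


omega_motor = 2567 * 2*pi/60 = 268.8156 rad/s
omega_joint = omega_motor / 36 = 7.4671 rad/s
v = omega_joint * r = 7.4671 * 5.8
= 43.3092 m/s


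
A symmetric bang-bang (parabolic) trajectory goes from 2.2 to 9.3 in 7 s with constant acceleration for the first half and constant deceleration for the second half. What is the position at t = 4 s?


Symmetric rest-to-rest: each phase covers (pf-p0)/2 in time T/2. 0.5*a*(T/2)^2 = (pf-p0)/2 => a = 4*(pf-p0)/T^2
a = 4*(9.3-2.2)/7^2 = 0.5796
t = 4 is in the deceleration phase (t > T/2).
p = pf - 0.5*a*(T-t)^2 = 9.3 - 0.5*0.5796*3^2
= 6.6918


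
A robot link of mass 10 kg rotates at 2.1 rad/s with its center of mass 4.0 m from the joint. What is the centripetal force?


F = m * omega^2 * r
= 10 * 2.1^2 * 4.0
= 10 * 4.41 * 4.0
= 176.4 N


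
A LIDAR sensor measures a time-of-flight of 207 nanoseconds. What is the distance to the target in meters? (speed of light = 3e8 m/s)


tof = 207 ns = 2.07e-07 s
dist = c * tof / 2
= 3e8 * 2.07e-07 / 2
= 31.05 m


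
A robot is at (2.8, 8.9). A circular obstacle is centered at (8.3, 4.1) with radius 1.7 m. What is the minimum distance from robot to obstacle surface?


center_dist = sqrt((2.8-8.3)^2 + (8.9-4.1)^2)
= sqrt(30.25 + 23.04)
= 7.3
min_dist = center_dist - radius = 7.3 - 1.7 = 5.6 m


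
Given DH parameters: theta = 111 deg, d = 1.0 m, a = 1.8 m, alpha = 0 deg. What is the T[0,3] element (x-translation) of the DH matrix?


T[0,3] = a * cos(theta)
= 1.8 * cos(111 deg)
= 1.8 * -0.3584
= -0.6451


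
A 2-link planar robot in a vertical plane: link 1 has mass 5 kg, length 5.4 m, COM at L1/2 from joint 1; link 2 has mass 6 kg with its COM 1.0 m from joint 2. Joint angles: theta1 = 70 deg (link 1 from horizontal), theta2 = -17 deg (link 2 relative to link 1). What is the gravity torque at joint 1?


Horizontal distance from joint 1 to link-1 COM:
  x_c1 = (L1/2)*cos(t1) = 2.7 * 0.342 = 0.9235 m
Horizontal distance from joint 1 to link-2 COM:
  x_c2 = L1*cos(t1) + Lc2*cos(t1+t2)
       = 5.4*0.342 + 1.0*0.6018 = 2.4487 m
tau1 = m1*g*x_c1 + m2*g*x_c2
     = 5*9.81*0.9235 + 6*9.81*2.4487
     = 45.2954 + 144.1319
     = 189.4273 Nm


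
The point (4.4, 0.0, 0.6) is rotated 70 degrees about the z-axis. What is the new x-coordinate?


Rotation about z-axis: x' = x*cos(theta) - y*sin(theta)
= 4.4 * 0.342 - 0.0 * 0.9397
= 1.5049


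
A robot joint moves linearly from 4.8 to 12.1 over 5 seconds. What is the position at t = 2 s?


s = t/T = 2/5 = 0.4
p(t) = p0 + (pf-p0)*s
= 4.8 + (12.1 - 4.8) * 0.4
= 7.72


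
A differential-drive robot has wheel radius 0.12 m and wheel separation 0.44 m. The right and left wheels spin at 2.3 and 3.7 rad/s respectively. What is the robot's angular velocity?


vR = r*wR = 0.12*2.3 = 0.276 m/s
vL = r*wL = 0.12*3.7 = 0.444 m/s
v = (vR+vL)/2 = 0.36 m/s
omega = (vR-vL)/L = -0.3818 rad/s
angular velocity = -0.3818 rad/s


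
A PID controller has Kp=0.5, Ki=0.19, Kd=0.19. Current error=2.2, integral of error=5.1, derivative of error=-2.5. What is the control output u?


u = Kp*e + Ki*int(e) + Kd*de/dt
= 0.5*2.2 + 0.19*5.1 + 0.19*(-2.5)
= 1.1 + 0.969 + -0.475
= 1.594


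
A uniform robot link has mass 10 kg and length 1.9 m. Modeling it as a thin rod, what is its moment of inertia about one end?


I = (1/3) * m * L^2
= (1/3) * 10 * 1.9^2
= 0.333333 * 10 * 3.61
= 12.0333 kg*m^2


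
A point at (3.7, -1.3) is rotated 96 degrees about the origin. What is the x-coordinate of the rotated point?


x' = x*cos(theta) - y*sin(theta)
cos(96 deg) = -0.1045, sin(96 deg) = 0.9945
x' = 3.7 * -0.1045 - -1.3 * 0.9945
= -0.3868 - -1.2929
= 0.9061


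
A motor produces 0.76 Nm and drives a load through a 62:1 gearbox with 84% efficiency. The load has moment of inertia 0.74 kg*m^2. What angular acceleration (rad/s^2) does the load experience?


tau_out = tau_motor * N * eta
= 0.76 * 62 * 0.84 = 39.5808 Nm
alpha = tau_out / I = 39.5808 / 0.74
= 53.4876 rad/s^2


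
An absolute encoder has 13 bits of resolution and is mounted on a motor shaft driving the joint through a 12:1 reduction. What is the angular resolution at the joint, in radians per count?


counts = 2^13 = 8192
effective counts at joint = 8192 * 12 = 98304
resolution = 2*pi / 98304
= 6.3916e-05 rad/count


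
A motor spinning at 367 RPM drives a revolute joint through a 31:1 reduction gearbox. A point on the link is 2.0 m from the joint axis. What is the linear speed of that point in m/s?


omega_motor = 367 * 2*pi/60 = 38.4322 rad/s
omega_joint = omega_motor / 31 = 1.2397 rad/s
v = omega_joint * r = 1.2397 * 2.0
= 2.4795 m/s


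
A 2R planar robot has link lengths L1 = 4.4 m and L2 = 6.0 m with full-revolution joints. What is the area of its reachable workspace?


r_max = L1 + L2 = 10.4 m
r_min = |L1 - L2| = 1.6 m
Area = pi*(r_max^2 - r_min^2)
= pi*(108.16 - 2.56)
= pi * 105.6
= 331.7522 m^2


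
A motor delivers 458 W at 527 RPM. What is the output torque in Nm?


omega = 527 * 2*pi/60 = 55.1873 rad/s
tau = P / omega = 458 / 55.1873
= 8.299 Nm


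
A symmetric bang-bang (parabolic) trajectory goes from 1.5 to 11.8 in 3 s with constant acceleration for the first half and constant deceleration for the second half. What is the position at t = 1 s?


Symmetric rest-to-rest: each phase covers (pf-p0)/2 in time T/2. 0.5*a*(T/2)^2 = (pf-p0)/2 => a = 4*(pf-p0)/T^2
a = 4*(11.8-1.5)/3^2 = 4.5778
t = 1 is in the acceleration phase (t <= T/2).
p = p0 + 0.5*a*t^2 = 1.5 + 0.5*4.5778*1^2
= 3.7889


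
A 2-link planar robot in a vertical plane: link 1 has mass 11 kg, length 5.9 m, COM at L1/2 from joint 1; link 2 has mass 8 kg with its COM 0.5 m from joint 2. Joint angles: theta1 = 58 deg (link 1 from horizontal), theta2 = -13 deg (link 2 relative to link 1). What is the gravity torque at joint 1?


Horizontal distance from joint 1 to link-1 COM:
  x_c1 = (L1/2)*cos(t1) = 2.95 * 0.5299 = 1.5633 m
Horizontal distance from joint 1 to link-2 COM:
  x_c2 = L1*cos(t1) + Lc2*cos(t1+t2)
       = 5.9*0.5299 + 0.5*0.7071 = 3.4801 m
tau1 = m1*g*x_c1 + m2*g*x_c2
     = 11*9.81*1.5633 + 8*9.81*3.4801
     = 168.6916 + 273.1164
     = 441.808 Nm


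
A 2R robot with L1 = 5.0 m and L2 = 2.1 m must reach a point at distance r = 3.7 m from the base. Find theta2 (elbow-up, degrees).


cos(theta2) = (r^2 - L1^2 - L2^2) / (2*L1*L2)
cos(theta2) = (13.69 - 25.0 - 4.41) / 21.0
cos(theta2) = -0.748571
theta2 = 138.4668 degrees


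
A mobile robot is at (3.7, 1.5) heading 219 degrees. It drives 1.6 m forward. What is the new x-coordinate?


x_new = x0 + d*cos(theta)
= 3.7 + 1.6*cos(219)
= 3.7 + -1.2434
= 2.4566


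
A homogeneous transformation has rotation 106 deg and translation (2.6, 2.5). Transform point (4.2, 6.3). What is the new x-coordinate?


x' = cos(theta)*px - sin(theta)*py + tx
= -0.2756*4.2 - 0.9613*6.3 + 2.6
= -4.6136


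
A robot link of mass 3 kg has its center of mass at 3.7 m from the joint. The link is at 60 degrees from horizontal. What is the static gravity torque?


tau = m*g*L*cos(angle)
= 3 * 9.81 * 3.7 * cos(60 deg)
= 3 * 9.81 * 3.7 * 0.5
= 54.4455 Nm


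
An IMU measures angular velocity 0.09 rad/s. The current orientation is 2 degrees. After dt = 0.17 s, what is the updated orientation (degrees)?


delta_theta = w * dt = 0.09 * 0.17 = 0.0153 rad
= 0.8766 deg
theta_new = 2 + 0.8766 = 2.8766 deg


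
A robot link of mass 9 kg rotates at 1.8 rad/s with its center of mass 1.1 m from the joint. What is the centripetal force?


F = m * omega^2 * r
= 9 * 1.8^2 * 1.1
= 9 * 3.24 * 1.1
= 32.076 N


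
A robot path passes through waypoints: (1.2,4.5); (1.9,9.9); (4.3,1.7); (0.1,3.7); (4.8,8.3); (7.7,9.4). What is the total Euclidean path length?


Segment lengths:
  seg1 = sqrt((0.7)^2 + (5.4)^2) = 5.4452
  seg2 = sqrt((2.4)^2 + (-8.2)^2) = 8.544
  seg3 = sqrt((-4.2)^2 + (2.0)^2) = 4.6519
  seg4 = sqrt((4.7)^2 + (4.6)^2) = 6.5765
  seg5 = sqrt((2.9)^2 + (1.1)^2) = 3.1016
Total = 28.3192


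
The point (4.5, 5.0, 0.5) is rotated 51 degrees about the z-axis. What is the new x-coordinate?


Rotation about z-axis: x' = x*cos(theta) - y*sin(theta)
= 4.5 * 0.6293 - 5.0 * 0.7771
= -1.0538


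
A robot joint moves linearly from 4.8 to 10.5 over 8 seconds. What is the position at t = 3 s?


s = t/T = 3/8 = 0.375
p(t) = p0 + (pf-p0)*s
= 4.8 + (10.5 - 4.8) * 0.375
= 6.9375


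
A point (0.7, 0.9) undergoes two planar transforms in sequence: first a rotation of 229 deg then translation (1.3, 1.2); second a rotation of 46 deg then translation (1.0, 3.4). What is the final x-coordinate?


After transform 1:
x1 = cos(229)*0.7 - sin(229)*0.9 + 1.3 = 1.52
y1 = sin(229)*0.7 + cos(229)*0.9 + 1.2 = 0.0813
After transform 2:
x2 = cos(46)*1.52 - sin(46)*0.0813 + 1.0
= 1.9974


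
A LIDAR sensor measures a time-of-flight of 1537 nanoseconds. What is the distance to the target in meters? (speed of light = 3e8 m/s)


tof = 1537 ns = 1.537e-06 s
dist = c * tof / 2
= 3e8 * 1.537e-06 / 2
= 230.55 m


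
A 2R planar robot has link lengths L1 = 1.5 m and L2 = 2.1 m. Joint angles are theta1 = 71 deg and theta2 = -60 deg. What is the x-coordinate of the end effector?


Convert angles to radians: theta1 = 1.2392, theta2 = -1.0472
x = L1*cos(theta1) + L2*cos(theta1+theta2)
x = 0.4884 + 2.0614
x = 2.5498


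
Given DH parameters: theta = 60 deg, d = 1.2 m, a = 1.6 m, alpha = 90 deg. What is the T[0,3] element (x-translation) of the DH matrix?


T[0,3] = a * cos(theta)
= 1.6 * cos(60 deg)
= 1.6 * 0.5
= 0.8


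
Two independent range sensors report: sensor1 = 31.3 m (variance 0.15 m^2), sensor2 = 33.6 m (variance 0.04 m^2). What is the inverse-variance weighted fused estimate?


w1 = (1/var1) / (1/var1 + 1/var2)
   = 6.6667 / (6.6667 + 25.0) = 0.2105
w2 = 1 - w1 = 0.7895
fused = w1*s1 + w2*s2 = 6.5895 + 26.5263
= 33.1158 m


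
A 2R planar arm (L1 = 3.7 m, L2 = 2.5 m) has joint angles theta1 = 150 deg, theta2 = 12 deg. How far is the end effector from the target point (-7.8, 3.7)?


End effector via forward kinematics:
x = L1*cos(t1) + L2*cos(t1+t2) = -5.5819
y = L1*sin(t1) + L2*sin(t1+t2) = 2.6225
Distance to target:
d = sqrt((-7.8 - -5.5819)^2 + (3.7 - 2.6225)^2)
= sqrt(4.9198 + 1.1609)
= 2.4659 m


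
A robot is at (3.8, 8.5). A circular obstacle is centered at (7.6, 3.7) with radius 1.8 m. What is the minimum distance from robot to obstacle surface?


center_dist = sqrt((3.8-7.6)^2 + (8.5-3.7)^2)
= sqrt(14.44 + 23.04)
= 6.1221
min_dist = center_dist - radius = 6.1221 - 1.8 = 4.3221 m


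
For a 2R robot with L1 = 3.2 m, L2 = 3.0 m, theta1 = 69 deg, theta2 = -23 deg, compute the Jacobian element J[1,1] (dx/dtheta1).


J[1,1] = -L1*sin(t1) - L2*sin(t1+t2)
= -3.2*sin(69) - 3.0*sin(46)
= -5.1455


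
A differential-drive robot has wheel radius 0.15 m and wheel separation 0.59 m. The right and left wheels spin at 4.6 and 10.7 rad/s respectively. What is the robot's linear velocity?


vR = r*wR = 0.15*4.6 = 0.69 m/s
vL = r*wL = 0.15*10.7 = 1.605 m/s
v = (vR+vL)/2 = 1.1475 m/s
omega = (vR-vL)/L = -1.5508 rad/s
linear velocity = 1.1475 m/s


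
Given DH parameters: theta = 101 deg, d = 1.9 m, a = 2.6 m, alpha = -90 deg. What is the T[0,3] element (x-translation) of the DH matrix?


T[0,3] = a * cos(theta)
= 2.6 * cos(101 deg)
= 2.6 * -0.1908
= -0.4961


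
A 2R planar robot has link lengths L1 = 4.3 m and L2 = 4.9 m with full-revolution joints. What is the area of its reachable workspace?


r_max = L1 + L2 = 9.2 m
r_min = |L1 - L2| = 0.6 m
Area = pi*(r_max^2 - r_min^2)
= pi*(84.64 - 0.36)
= pi * 84.28
= 264.7734 m^2


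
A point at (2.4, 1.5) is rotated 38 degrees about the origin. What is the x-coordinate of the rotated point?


x' = x*cos(theta) - y*sin(theta)
cos(38 deg) = 0.788, sin(38 deg) = 0.6157
x' = 2.4 * 0.788 - 1.5 * 0.6157
= 1.8912 - 0.9235
= 0.9677


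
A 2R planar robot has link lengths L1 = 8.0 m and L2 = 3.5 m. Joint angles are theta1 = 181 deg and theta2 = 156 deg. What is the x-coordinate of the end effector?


Convert angles to radians: theta1 = 3.159, theta2 = 2.7227
x = L1*cos(theta1) + L2*cos(theta1+theta2)
x = -7.9988 + 3.2218
x = -4.777


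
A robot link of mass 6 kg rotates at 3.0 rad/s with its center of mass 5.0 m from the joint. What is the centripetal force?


F = m * omega^2 * r
= 6 * 3.0^2 * 5.0
= 6 * 9.0 * 5.0
= 270.0 N


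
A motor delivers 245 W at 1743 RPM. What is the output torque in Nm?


omega = 1743 * 2*pi/60 = 182.5265 rad/s
tau = P / omega = 245 / 182.5265
= 1.3423 Nm


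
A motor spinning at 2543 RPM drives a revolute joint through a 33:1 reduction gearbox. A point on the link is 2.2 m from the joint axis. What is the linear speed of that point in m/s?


omega_motor = 2543 * 2*pi/60 = 266.3023 rad/s
omega_joint = omega_motor / 33 = 8.0698 rad/s
v = omega_joint * r = 8.0698 * 2.2
= 17.7535 m/s


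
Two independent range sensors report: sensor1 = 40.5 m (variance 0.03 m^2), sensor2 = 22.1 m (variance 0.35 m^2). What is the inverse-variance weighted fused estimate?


w1 = (1/var1) / (1/var1 + 1/var2)
   = 33.3333 / (33.3333 + 2.8571) = 0.9211
w2 = 1 - w1 = 0.0789
fused = w1*s1 + w2*s2 = 37.3026 + 1.7447
= 39.0474 m


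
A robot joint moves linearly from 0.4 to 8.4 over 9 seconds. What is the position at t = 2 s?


s = t/T = 2/9 = 0.2222
p(t) = p0 + (pf-p0)*s
= 0.4 + (8.4 - 0.4) * 0.2222
= 2.1778


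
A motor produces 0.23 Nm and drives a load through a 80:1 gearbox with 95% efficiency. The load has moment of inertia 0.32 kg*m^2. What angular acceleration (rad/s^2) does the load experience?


tau_out = tau_motor * N * eta
= 0.23 * 80 * 0.95 = 17.48 Nm
alpha = tau_out / I = 17.48 / 0.32
= 54.625 rad/s^2


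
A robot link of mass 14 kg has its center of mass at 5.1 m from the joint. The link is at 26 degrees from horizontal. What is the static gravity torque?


tau = m*g*L*cos(angle)
= 14 * 9.81 * 5.1 * cos(26 deg)
= 14 * 9.81 * 5.1 * 0.8988
= 629.5459 Nm


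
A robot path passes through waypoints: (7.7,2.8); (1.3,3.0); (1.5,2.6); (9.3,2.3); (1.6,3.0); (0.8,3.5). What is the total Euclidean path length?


Segment lengths:
  seg1 = sqrt((-6.4)^2 + (0.2)^2) = 6.4031
  seg2 = sqrt((0.2)^2 + (-0.4)^2) = 0.4472
  seg3 = sqrt((7.8)^2 + (-0.3)^2) = 7.8058
  seg4 = sqrt((-7.7)^2 + (0.7)^2) = 7.7318
  seg5 = sqrt((-0.8)^2 + (0.5)^2) = 0.9434
Total = 23.3313


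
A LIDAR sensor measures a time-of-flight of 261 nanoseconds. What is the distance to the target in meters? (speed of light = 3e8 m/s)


tof = 261 ns = 2.61e-07 s
dist = c * tof / 2
= 3e8 * 2.61e-07 / 2
= 39.15 m


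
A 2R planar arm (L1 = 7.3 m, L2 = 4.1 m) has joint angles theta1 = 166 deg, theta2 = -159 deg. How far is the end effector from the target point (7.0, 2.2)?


End effector via forward kinematics:
x = L1*cos(t1) + L2*cos(t1+t2) = -3.0137
y = L1*sin(t1) + L2*sin(t1+t2) = 2.2657
Distance to target:
d = sqrt((7.0 - -3.0137)^2 + (2.2 - 2.2657)^2)
= sqrt(100.2746 + 0.0043)
= 10.0139 m


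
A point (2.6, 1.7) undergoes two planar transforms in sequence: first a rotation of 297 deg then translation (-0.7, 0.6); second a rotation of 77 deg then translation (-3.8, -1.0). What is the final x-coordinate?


After transform 1:
x1 = cos(297)*2.6 - sin(297)*1.7 + -0.7 = 1.9951
y1 = sin(297)*2.6 + cos(297)*1.7 + 0.6 = -0.9448
After transform 2:
x2 = cos(77)*1.9951 - sin(77)*-0.9448 + -3.8
= -2.4306


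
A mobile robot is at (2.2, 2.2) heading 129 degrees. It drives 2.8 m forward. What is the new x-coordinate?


x_new = x0 + d*cos(theta)
= 2.2 + 2.8*cos(129)
= 2.2 + -1.7621
= 0.4379


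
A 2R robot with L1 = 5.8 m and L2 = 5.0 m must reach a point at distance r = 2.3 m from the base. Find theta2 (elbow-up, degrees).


cos(theta2) = (r^2 - L1^2 - L2^2) / (2*L1*L2)
cos(theta2) = (5.29 - 33.64 - 25.0) / 58.0
cos(theta2) = -0.919828
theta2 = 156.9009 degrees


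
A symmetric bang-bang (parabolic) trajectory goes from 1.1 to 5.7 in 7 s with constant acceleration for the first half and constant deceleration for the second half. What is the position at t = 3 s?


Symmetric rest-to-rest: each phase covers (pf-p0)/2 in time T/2. 0.5*a*(T/2)^2 = (pf-p0)/2 => a = 4*(pf-p0)/T^2
a = 4*(5.7-1.1)/7^2 = 0.3755
t = 3 is in the acceleration phase (t <= T/2).
p = p0 + 0.5*a*t^2 = 1.1 + 0.5*0.3755*3^2
= 2.7898


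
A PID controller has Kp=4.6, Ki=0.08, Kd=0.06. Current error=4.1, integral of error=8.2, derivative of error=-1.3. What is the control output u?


u = Kp*e + Ki*int(e) + Kd*de/dt
= 4.6*4.1 + 0.08*8.2 + 0.06*(-1.3)
= 18.86 + 0.656 + -0.078
= 19.438


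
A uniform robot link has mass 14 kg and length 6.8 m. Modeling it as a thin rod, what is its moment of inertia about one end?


I = (1/3) * m * L^2
= (1/3) * 14 * 6.8^2
= 0.333333 * 14 * 46.24
= 215.7867 kg*m^2


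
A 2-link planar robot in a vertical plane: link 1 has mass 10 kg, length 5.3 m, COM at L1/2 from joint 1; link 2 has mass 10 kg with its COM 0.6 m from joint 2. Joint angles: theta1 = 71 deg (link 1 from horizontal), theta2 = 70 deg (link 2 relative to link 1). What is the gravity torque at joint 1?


Horizontal distance from joint 1 to link-1 COM:
  x_c1 = (L1/2)*cos(t1) = 2.65 * 0.3256 = 0.8628 m
Horizontal distance from joint 1 to link-2 COM:
  x_c2 = L1*cos(t1) + Lc2*cos(t1+t2)
       = 5.3*0.3256 + 0.6*-0.7771 = 1.2592 m
tau1 = m1*g*x_c1 + m2*g*x_c2
     = 10*9.81*0.8628 + 10*9.81*1.2592
     = 84.6363 + 123.5298
     = 208.1662 Nm


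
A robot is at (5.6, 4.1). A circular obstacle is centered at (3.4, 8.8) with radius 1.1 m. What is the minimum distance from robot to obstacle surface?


center_dist = sqrt((5.6-3.4)^2 + (4.1-8.8)^2)
= sqrt(4.84 + 22.09)
= 5.1894
min_dist = center_dist - radius = 5.1894 - 1.1 = 4.0894 m


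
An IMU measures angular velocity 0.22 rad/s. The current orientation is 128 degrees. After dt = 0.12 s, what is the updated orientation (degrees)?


delta_theta = w * dt = 0.22 * 0.12 = 0.0264 rad
= 1.5126 deg
theta_new = 128 + 1.5126 = 129.5126 deg


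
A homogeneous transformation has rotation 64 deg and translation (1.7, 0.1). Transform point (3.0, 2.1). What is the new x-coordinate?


x' = cos(theta)*px - sin(theta)*py + tx
= 0.4384*3.0 - 0.8988*2.1 + 1.7
= 1.1276


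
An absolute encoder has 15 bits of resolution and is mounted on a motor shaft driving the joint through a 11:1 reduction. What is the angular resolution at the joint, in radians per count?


counts = 2^15 = 32768
effective counts at joint = 32768 * 11 = 360448
resolution = 2*pi / 360448
= 1.7432e-05 rad/count


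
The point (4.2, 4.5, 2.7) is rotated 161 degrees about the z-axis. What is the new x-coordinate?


Rotation about z-axis: x' = x*cos(theta) - y*sin(theta)
= 4.2 * -0.9455 - 4.5 * 0.3256
= -5.4362


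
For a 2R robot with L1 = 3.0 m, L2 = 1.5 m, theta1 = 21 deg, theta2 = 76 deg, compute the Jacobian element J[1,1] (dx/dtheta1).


J[1,1] = -L1*sin(t1) - L2*sin(t1+t2)
= -3.0*sin(21) - 1.5*sin(97)
= -2.5639


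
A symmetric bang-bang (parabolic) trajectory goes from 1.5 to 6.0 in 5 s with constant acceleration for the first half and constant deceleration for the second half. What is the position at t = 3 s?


Symmetric rest-to-rest: each phase covers (pf-p0)/2 in time T/2. 0.5*a*(T/2)^2 = (pf-p0)/2 => a = 4*(pf-p0)/T^2
a = 4*(6.0-1.5)/5^2 = 0.72
t = 3 is in the deceleration phase (t > T/2).
p = pf - 0.5*a*(T-t)^2 = 6.0 - 0.5*0.72*2^2
= 4.56


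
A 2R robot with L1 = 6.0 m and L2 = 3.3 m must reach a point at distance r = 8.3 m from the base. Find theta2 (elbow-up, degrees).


cos(theta2) = (r^2 - L1^2 - L2^2) / (2*L1*L2)
cos(theta2) = (68.89 - 36.0 - 10.89) / 39.6
cos(theta2) = 0.555556
theta2 = 56.251 degrees


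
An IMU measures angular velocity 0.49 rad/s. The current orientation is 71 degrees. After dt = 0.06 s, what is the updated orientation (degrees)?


delta_theta = w * dt = 0.49 * 0.06 = 0.0294 rad
= 1.6845 deg
theta_new = 71 + 1.6845 = 72.6845 deg


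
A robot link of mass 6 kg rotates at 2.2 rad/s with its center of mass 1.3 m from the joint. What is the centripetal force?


F = m * omega^2 * r
= 6 * 2.2^2 * 1.3
= 6 * 4.84 * 1.3
= 37.752 N


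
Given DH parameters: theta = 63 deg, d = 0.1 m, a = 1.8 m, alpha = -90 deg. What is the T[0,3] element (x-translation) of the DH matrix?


T[0,3] = a * cos(theta)
= 1.8 * cos(63 deg)
= 1.8 * 0.454
= 0.8172


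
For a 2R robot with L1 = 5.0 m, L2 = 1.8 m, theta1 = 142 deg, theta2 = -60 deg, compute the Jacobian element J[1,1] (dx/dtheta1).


J[1,1] = -L1*sin(t1) - L2*sin(t1+t2)
= -5.0*sin(142) - 1.8*sin(82)
= -4.8608


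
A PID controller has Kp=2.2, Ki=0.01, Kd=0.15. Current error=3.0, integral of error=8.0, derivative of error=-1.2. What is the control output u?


u = Kp*e + Ki*int(e) + Kd*de/dt
= 2.2*3.0 + 0.01*8.0 + 0.15*(-1.2)
= 6.6 + 0.08 + -0.18
= 6.5


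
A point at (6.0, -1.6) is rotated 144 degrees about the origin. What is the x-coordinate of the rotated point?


x' = x*cos(theta) - y*sin(theta)
cos(144 deg) = -0.809, sin(144 deg) = 0.5878
x' = 6.0 * -0.809 - -1.6 * 0.5878
= -4.8541 - -0.9405
= -3.9136


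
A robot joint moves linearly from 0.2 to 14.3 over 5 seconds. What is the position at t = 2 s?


s = t/T = 2/5 = 0.4
p(t) = p0 + (pf-p0)*s
= 0.2 + (14.3 - 0.2) * 0.4
= 5.84


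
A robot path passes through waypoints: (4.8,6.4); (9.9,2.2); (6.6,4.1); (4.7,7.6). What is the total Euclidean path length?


Segment lengths:
  seg1 = sqrt((5.1)^2 + (-4.2)^2) = 6.6068
  seg2 = sqrt((-3.3)^2 + (1.9)^2) = 3.8079
  seg3 = sqrt((-1.9)^2 + (3.5)^2) = 3.9825
Total = 14.3972


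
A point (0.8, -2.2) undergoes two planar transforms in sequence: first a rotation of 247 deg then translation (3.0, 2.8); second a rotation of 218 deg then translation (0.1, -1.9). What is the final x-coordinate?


After transform 1:
x1 = cos(247)*0.8 - sin(247)*-2.2 + 3.0 = 0.6623
y1 = sin(247)*0.8 + cos(247)*-2.2 + 2.8 = 2.9232
After transform 2:
x2 = cos(218)*0.6623 - sin(218)*2.9232 + 0.1
= 1.3778


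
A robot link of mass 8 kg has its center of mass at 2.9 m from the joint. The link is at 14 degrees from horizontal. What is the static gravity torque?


tau = m*g*L*cos(angle)
= 8 * 9.81 * 2.9 * cos(14 deg)
= 8 * 9.81 * 2.9 * 0.9703
= 220.8315 Nm


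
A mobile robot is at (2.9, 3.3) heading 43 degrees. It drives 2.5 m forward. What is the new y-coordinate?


y_new = y0 + d*sin(theta)
= 3.3 + 2.5*sin(43)
= 3.3 + 1.705
= 5.005


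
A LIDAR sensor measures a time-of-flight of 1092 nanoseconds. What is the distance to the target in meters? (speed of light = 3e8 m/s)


tof = 1092 ns = 1.092e-06 s
dist = c * tof / 2
= 3e8 * 1.092e-06 / 2
= 163.8 m


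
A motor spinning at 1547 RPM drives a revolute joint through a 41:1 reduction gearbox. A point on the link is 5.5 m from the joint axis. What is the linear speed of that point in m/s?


omega_motor = 1547 * 2*pi/60 = 162.0015 rad/s
omega_joint = omega_motor / 41 = 3.9513 rad/s
v = omega_joint * r = 3.9513 * 5.5
= 21.7319 m/s


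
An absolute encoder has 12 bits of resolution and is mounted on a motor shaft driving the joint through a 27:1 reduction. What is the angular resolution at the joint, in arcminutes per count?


counts = 2^12 = 4096
effective counts at joint = 4096 * 27 = 110592
resolution = 360*60 / 110592
= 0.1953 arcmin/count


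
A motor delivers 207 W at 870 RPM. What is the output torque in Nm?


omega = 870 * 2*pi/60 = 91.1062 rad/s
tau = P / omega = 207 / 91.1062
= 2.2721 Nm


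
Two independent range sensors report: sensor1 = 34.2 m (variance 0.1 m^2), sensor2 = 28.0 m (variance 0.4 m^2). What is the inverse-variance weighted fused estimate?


w1 = (1/var1) / (1/var1 + 1/var2)
   = 10.0 / (10.0 + 2.5) = 0.8
w2 = 1 - w1 = 0.2
fused = w1*s1 + w2*s2 = 27.36 + 5.6
= 32.96 m


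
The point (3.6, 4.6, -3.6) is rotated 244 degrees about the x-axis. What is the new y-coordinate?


Rotation about x-axis: y' = y*cos(theta) - z*sin(theta)
= 4.6 * -0.4384 - -3.6 * -0.8988
= -5.2522


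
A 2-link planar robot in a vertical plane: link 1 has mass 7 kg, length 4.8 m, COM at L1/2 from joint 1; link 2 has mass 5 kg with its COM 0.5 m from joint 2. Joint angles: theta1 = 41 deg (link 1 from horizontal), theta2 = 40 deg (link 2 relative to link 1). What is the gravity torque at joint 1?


Horizontal distance from joint 1 to link-1 COM:
  x_c1 = (L1/2)*cos(t1) = 2.4 * 0.7547 = 1.8113 m
Horizontal distance from joint 1 to link-2 COM:
  x_c2 = L1*cos(t1) + Lc2*cos(t1+t2)
       = 4.8*0.7547 + 0.5*0.1564 = 3.7008 m
tau1 = m1*g*x_c1 + m2*g*x_c2
     = 7*9.81*1.8113 + 5*9.81*3.7008
     = 124.3822 + 181.5254
     = 305.9076 Nm


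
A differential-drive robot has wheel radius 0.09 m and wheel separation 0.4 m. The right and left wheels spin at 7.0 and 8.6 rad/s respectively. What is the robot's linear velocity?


vR = r*wR = 0.09*7.0 = 0.63 m/s
vL = r*wL = 0.09*8.6 = 0.774 m/s
v = (vR+vL)/2 = 0.702 m/s
omega = (vR-vL)/L = -0.36 rad/s
linear velocity = 0.702 m/s


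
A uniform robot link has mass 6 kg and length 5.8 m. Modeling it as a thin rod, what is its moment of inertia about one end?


I = (1/3) * m * L^2
= (1/3) * 6 * 5.8^2
= 0.333333 * 6 * 33.64
= 67.28 kg*m^2


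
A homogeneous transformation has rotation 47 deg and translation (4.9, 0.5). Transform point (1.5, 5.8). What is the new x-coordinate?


x' = cos(theta)*px - sin(theta)*py + tx
= 0.682*1.5 - 0.7314*5.8 + 4.9
= 1.6811


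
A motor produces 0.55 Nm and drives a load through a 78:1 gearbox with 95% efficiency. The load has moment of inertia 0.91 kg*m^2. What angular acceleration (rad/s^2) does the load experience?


tau_out = tau_motor * N * eta
= 0.55 * 78 * 0.95 = 40.755 Nm
alpha = tau_out / I = 40.755 / 0.91
= 44.7857 rad/s^2


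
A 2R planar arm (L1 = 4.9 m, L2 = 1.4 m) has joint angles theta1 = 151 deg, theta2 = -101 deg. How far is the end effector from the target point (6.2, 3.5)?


End effector via forward kinematics:
x = L1*cos(t1) + L2*cos(t1+t2) = -3.3857
y = L1*sin(t1) + L2*sin(t1+t2) = 3.448
Distance to target:
d = sqrt((6.2 - -3.3857)^2 + (3.5 - 3.448)^2)
= sqrt(91.8863 + 0.0027)
= 9.5859 m


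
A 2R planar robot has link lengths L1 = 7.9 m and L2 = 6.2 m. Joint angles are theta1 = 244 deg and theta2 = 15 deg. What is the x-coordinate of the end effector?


Convert angles to radians: theta1 = 4.2586, theta2 = 0.2618
x = L1*cos(theta1) + L2*cos(theta1+theta2)
x = -3.4631 + -1.183
x = -4.6461


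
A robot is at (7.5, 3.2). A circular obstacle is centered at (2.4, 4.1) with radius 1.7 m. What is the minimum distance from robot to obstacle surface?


center_dist = sqrt((7.5-2.4)^2 + (3.2-4.1)^2)
= sqrt(26.01 + 0.81)
= 5.1788
min_dist = center_dist - radius = 5.1788 - 1.7 = 3.4788 m


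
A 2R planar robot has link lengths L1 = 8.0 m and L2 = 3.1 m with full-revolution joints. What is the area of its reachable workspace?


r_max = L1 + L2 = 11.1 m
r_min = |L1 - L2| = 4.9 m
Area = pi*(r_max^2 - r_min^2)
= pi*(123.21 - 24.01)
= pi * 99.2
= 311.646 m^2


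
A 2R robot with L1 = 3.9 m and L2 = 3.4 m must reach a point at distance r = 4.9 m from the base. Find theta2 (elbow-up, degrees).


cos(theta2) = (r^2 - L1^2 - L2^2) / (2*L1*L2)
cos(theta2) = (24.01 - 15.21 - 11.56) / 26.52
cos(theta2) = -0.104072
theta2 = 95.9737 degrees


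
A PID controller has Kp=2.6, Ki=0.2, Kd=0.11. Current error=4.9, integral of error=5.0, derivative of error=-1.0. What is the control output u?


u = Kp*e + Ki*int(e) + Kd*de/dt
= 2.6*4.9 + 0.2*5.0 + 0.11*(-1.0)
= 12.74 + 1.0 + -0.11
= 13.63


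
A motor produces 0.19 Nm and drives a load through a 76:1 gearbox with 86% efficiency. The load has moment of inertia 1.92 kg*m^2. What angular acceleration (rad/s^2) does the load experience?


tau_out = tau_motor * N * eta
= 0.19 * 76 * 0.86 = 12.4184 Nm
alpha = tau_out / I = 12.4184 / 1.92
= 6.4679 rad/s^2


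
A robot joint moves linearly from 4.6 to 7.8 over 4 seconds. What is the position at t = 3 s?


s = t/T = 3/4 = 0.75
p(t) = p0 + (pf-p0)*s
= 4.6 + (7.8 - 4.6) * 0.75
= 7.0


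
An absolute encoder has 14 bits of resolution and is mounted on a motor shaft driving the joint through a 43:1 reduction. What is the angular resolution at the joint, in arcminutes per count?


counts = 2^14 = 16384
effective counts at joint = 16384 * 43 = 704512
resolution = 360*60 / 704512
= 0.0307 arcmin/count


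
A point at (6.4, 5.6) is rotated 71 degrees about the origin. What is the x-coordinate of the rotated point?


x' = x*cos(theta) - y*sin(theta)
cos(71 deg) = 0.3256, sin(71 deg) = 0.9455
x' = 6.4 * 0.3256 - 5.6 * 0.9455
= 2.0836 - 5.2949
= -3.2113


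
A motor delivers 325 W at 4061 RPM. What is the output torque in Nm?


omega = 4061 * 2*pi/60 = 425.2669 rad/s
tau = P / omega = 325 / 425.2669
= 0.7642 Nm


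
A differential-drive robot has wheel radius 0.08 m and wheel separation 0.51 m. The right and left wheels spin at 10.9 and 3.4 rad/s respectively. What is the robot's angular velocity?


vR = r*wR = 0.08*10.9 = 0.872 m/s
vL = r*wL = 0.08*3.4 = 0.272 m/s
v = (vR+vL)/2 = 0.572 m/s
omega = (vR-vL)/L = 1.1765 rad/s
angular velocity = 1.1765 rad/s


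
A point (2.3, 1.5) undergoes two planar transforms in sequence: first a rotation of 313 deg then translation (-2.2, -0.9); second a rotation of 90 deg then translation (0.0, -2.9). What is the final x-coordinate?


After transform 1:
x1 = cos(313)*2.3 - sin(313)*1.5 + -2.2 = 0.4656
y1 = sin(313)*2.3 + cos(313)*1.5 + -0.9 = -1.5591
After transform 2:
x2 = cos(90)*0.4656 - sin(90)*-1.5591 + 0.0
= 1.5591


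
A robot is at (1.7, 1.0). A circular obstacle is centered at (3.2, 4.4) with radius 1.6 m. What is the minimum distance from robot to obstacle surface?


center_dist = sqrt((1.7-3.2)^2 + (1.0-4.4)^2)
= sqrt(2.25 + 11.56)
= 3.7162
min_dist = center_dist - radius = 3.7162 - 1.6 = 2.1162 m


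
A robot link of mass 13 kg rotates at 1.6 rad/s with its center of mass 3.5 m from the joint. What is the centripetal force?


F = m * omega^2 * r
= 13 * 1.6^2 * 3.5
= 13 * 2.56 * 3.5
= 116.48 N


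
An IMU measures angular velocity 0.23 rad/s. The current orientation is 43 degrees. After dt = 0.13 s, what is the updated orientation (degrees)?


delta_theta = w * dt = 0.23 * 0.13 = 0.0299 rad
= 1.7131 deg
theta_new = 43 + 1.7131 = 44.7131 deg


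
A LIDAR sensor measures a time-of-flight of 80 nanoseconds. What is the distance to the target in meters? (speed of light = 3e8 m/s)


tof = 80 ns = 8e-08 s
dist = c * tof / 2
= 3e8 * 8e-08 / 2
= 12.0 m


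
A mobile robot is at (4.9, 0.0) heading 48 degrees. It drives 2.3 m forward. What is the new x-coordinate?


x_new = x0 + d*cos(theta)
= 4.9 + 2.3*cos(48)
= 4.9 + 1.539
= 6.439


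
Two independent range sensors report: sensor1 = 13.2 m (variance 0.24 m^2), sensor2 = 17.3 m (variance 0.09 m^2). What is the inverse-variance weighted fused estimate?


w1 = (1/var1) / (1/var1 + 1/var2)
   = 4.1667 / (4.1667 + 11.1111) = 0.2727
w2 = 1 - w1 = 0.7273
fused = w1*s1 + w2*s2 = 3.6 + 12.5818
= 16.1818 m


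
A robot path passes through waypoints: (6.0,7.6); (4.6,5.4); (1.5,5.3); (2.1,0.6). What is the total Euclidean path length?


Segment lengths:
  seg1 = sqrt((-1.4)^2 + (-2.2)^2) = 2.6077
  seg2 = sqrt((-3.1)^2 + (-0.1)^2) = 3.1016
  seg3 = sqrt((0.6)^2 + (-4.7)^2) = 4.7381
Total = 10.4474


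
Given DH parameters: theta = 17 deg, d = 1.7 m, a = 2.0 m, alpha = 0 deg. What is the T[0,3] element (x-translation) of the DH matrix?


T[0,3] = a * cos(theta)
= 2.0 * cos(17 deg)
= 2.0 * 0.9563
= 1.9126


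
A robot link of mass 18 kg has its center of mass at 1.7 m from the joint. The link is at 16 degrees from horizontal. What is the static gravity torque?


tau = m*g*L*cos(angle)
= 18 * 9.81 * 1.7 * cos(16 deg)
= 18 * 9.81 * 1.7 * 0.9613
= 288.5573 Nm


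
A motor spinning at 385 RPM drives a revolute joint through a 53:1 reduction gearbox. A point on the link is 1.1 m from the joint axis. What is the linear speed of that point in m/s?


omega_motor = 385 * 2*pi/60 = 40.3171 rad/s
omega_joint = omega_motor / 53 = 0.7607 rad/s
v = omega_joint * r = 0.7607 * 1.1
= 0.8368 m/s


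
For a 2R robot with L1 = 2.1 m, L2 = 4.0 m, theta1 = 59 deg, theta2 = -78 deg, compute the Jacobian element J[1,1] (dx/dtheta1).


J[1,1] = -L1*sin(t1) - L2*sin(t1+t2)
= -2.1*sin(59) - 4.0*sin(-19)
= -0.4978


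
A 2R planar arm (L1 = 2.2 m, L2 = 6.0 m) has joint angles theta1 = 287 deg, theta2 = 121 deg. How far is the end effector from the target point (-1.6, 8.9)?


End effector via forward kinematics:
x = L1*cos(t1) + L2*cos(t1+t2) = 4.658
y = L1*sin(t1) + L2*sin(t1+t2) = 2.355
Distance to target:
d = sqrt((-1.6 - 4.658)^2 + (8.9 - 2.355)^2)
= sqrt(39.1626 + 42.837)
= 9.0554 m


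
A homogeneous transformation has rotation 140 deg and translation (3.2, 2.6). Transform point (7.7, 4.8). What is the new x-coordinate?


x' = cos(theta)*px - sin(theta)*py + tx
= -0.766*7.7 - 0.6428*4.8 + 3.2
= -5.7839


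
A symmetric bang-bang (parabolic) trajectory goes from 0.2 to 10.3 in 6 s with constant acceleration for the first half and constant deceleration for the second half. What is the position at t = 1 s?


Symmetric rest-to-rest: each phase covers (pf-p0)/2 in time T/2. 0.5*a*(T/2)^2 = (pf-p0)/2 => a = 4*(pf-p0)/T^2
a = 4*(10.3-0.2)/6^2 = 1.1222
t = 1 is in the acceleration phase (t <= T/2).
p = p0 + 0.5*a*t^2 = 0.2 + 0.5*1.1222*1^2
= 0.7611


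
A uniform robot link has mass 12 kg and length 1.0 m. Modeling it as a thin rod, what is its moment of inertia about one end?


I = (1/3) * m * L^2
= (1/3) * 12 * 1.0^2
= 0.333333 * 12 * 1.0
= 4.0 kg*m^2


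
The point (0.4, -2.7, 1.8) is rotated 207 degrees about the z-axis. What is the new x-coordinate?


Rotation about z-axis: x' = x*cos(theta) - y*sin(theta)
= 0.4 * -0.891 - -2.7 * -0.454
= -1.5822


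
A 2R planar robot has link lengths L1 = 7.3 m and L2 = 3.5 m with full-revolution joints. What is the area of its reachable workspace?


r_max = L1 + L2 = 10.8 m
r_min = |L1 - L2| = 3.8 m
Area = pi*(r_max^2 - r_min^2)
= pi*(116.64 - 14.44)
= pi * 102.2
= 321.0708 m^2


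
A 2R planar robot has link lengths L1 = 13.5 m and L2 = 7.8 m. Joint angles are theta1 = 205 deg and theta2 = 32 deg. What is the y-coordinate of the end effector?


Convert angles to radians: theta1 = 3.5779, theta2 = 0.5585
y = L1*sin(theta1) + L2*sin(theta1+theta2)
y = -5.7053 + -6.5416
y = -12.247


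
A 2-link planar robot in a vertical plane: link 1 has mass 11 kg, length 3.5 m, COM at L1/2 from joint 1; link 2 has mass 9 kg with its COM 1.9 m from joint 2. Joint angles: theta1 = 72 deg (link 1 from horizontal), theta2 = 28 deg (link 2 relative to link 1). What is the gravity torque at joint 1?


Horizontal distance from joint 1 to link-1 COM:
  x_c1 = (L1/2)*cos(t1) = 1.75 * 0.309 = 0.5408 m
Horizontal distance from joint 1 to link-2 COM:
  x_c2 = L1*cos(t1) + Lc2*cos(t1+t2)
       = 3.5*0.309 + 1.9*-0.1736 = 0.7516 m
tau1 = m1*g*x_c1 + m2*g*x_c2
     = 11*9.81*0.5408 + 9*9.81*0.7516
     = 58.3555 + 66.3612
     = 124.7168 Nm


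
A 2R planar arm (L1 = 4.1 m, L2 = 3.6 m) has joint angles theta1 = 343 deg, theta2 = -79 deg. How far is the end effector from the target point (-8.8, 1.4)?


End effector via forward kinematics:
x = L1*cos(t1) + L2*cos(t1+t2) = 3.5445
y = L1*sin(t1) + L2*sin(t1+t2) = -4.779
Distance to target:
d = sqrt((-8.8 - 3.5445)^2 + (1.4 - -4.779)^2)
= sqrt(152.3878 + 38.1801)
= 13.8046 m


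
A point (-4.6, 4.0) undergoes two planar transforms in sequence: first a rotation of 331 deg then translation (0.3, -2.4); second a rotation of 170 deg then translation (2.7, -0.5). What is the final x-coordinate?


After transform 1:
x1 = cos(331)*-4.6 - sin(331)*4.0 + 0.3 = -1.784
y1 = sin(331)*-4.6 + cos(331)*4.0 + -2.4 = 3.3286
After transform 2:
x2 = cos(170)*-1.784 - sin(170)*3.3286 + 2.7
= 3.8789


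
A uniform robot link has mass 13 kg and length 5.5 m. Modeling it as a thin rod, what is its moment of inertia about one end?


I = (1/3) * m * L^2
= (1/3) * 13 * 5.5^2
= 0.333333 * 13 * 30.25
= 131.0833 kg*m^2


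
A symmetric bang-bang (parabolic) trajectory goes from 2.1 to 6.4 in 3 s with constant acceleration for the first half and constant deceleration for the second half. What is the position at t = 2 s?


Symmetric rest-to-rest: each phase covers (pf-p0)/2 in time T/2. 0.5*a*(T/2)^2 = (pf-p0)/2 => a = 4*(pf-p0)/T^2
a = 4*(6.4-2.1)/3^2 = 1.9111
t = 2 is in the deceleration phase (t > T/2).
p = pf - 0.5*a*(T-t)^2 = 6.4 - 0.5*1.9111*1^2
= 5.4444


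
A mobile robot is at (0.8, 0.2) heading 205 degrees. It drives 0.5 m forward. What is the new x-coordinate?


x_new = x0 + d*cos(theta)
= 0.8 + 0.5*cos(205)
= 0.8 + -0.4532
= 0.3468


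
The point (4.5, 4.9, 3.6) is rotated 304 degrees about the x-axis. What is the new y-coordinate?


Rotation about x-axis: y' = y*cos(theta) - z*sin(theta)
= 4.9 * 0.5592 - 3.6 * -0.829
= 5.7246


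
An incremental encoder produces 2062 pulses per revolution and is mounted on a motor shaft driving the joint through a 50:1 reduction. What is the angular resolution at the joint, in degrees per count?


counts per rev = 2062
effective counts at joint = 2062 * 50 = 103100
resolution = 360 / 103100
= 0.0035 deg/count


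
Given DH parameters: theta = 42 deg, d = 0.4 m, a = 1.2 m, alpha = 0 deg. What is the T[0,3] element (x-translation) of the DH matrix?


T[0,3] = a * cos(theta)
= 1.2 * cos(42 deg)
= 1.2 * 0.7431
= 0.8918


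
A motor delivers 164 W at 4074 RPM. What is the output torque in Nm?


omega = 4074 * 2*pi/60 = 426.6283 rad/s
tau = P / omega = 164 / 426.6283
= 0.3844 Nm


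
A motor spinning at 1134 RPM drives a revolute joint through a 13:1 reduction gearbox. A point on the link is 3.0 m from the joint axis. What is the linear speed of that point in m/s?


omega_motor = 1134 * 2*pi/60 = 118.7522 rad/s
omega_joint = omega_motor / 13 = 9.1348 rad/s
v = omega_joint * r = 9.1348 * 3.0
= 27.4044 m/s
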